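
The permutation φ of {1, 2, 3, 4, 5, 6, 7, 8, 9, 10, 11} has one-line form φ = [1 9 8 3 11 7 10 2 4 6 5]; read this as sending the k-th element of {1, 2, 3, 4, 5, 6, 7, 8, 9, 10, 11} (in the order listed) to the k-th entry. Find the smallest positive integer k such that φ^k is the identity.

30

The disjoint-cycle form of φ has cycle lengths 5, 3, 2, 1.
The order of φ is the least common multiple of its cycle lengths: lcm(5, 3, 2) = 30.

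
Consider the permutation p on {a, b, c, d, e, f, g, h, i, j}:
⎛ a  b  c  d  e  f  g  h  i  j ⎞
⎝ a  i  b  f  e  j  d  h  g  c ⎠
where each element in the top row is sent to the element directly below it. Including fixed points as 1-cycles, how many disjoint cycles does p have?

The cycle decomposition is (a)(b i g d f j c)(e)(h), which has 4 cycles (counting 1-cycles).

4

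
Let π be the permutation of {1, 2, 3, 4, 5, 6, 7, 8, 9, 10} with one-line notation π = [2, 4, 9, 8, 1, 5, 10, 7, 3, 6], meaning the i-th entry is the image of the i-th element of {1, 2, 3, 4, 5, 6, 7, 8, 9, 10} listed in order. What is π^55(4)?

2

Tracing 4 → 8 → … returns to 4 after 8 steps, so 4 lies in an 8-cycle (1 2 4 8 7 10 6 5).
Powers repeat with period 8 on this cycle, and 55 mod 8 = 7, so π^55(4) = π^7(4).
Stepping 7 places around the cycle: 4 → 8 → 7 → 10 → 6 → 5 → 1 → 2.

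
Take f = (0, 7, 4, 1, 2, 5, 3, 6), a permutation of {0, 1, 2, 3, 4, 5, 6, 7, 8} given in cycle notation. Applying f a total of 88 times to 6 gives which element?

6

6 lies in the 8-cycle (0, 7, 4, 1, 2, 5, 3, 6).
On an 8-cycle, f^8 is the identity, so f^88 = f^0 there (88 ≡ 0 mod 8).
So f^88(6) = 6.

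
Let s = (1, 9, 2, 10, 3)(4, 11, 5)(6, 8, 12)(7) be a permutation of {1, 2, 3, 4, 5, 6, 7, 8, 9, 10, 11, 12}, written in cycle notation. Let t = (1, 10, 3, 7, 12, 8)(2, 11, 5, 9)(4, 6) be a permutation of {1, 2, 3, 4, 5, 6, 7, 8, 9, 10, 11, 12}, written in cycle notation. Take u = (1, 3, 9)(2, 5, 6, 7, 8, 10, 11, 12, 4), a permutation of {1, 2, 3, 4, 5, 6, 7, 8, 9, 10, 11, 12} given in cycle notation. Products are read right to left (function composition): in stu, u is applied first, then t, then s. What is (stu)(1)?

Apply the permutations in order: u(1) = 3, then t(3) = 7, then s(7) = 7. So (stu)(1) = 7.

7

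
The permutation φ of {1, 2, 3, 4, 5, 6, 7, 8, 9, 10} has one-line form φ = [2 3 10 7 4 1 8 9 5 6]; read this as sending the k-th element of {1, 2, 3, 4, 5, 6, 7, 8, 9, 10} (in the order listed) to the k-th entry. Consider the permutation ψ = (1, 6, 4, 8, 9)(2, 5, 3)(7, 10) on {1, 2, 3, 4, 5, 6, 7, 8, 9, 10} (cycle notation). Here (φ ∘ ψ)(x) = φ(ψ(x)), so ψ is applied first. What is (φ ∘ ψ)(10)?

First apply ψ: ψ(10) = 7, then φ(7) = 8. Thus (φ ∘ ψ)(10) = 8.

8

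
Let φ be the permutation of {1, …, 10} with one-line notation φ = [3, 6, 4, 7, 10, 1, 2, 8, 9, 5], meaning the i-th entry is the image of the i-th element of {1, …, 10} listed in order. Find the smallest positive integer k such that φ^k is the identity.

Decomposing into disjoint cycles gives cycle lengths 6, 2, 1, 1.
Since disjoint cycles commute, ord(φ) = lcm(6, 2) = 6.

6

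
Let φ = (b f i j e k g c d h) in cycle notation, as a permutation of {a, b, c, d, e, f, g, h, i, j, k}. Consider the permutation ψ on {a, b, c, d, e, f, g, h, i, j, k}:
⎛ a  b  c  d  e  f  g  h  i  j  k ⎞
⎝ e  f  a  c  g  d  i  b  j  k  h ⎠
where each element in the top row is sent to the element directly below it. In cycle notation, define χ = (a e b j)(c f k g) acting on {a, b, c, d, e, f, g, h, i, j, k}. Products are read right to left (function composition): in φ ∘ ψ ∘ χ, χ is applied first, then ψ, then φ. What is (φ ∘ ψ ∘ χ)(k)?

Chase k: χ(k) = g; ψ(g) = i; φ(i) = j. Hence (φ ∘ ψ ∘ χ)(k) = j.

j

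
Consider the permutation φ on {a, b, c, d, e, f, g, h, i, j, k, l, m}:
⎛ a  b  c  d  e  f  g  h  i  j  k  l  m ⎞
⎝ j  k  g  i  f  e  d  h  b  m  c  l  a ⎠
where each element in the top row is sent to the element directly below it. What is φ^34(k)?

i

Tracing k → c → … returns to k after 6 steps, so k lies in a 6-cycle (b, k, c, g, d, i).
Powers repeat with period 6 on this cycle, and 34 mod 6 = 4, so φ^34(k) = φ^4(k).
Advancing 4 steps from k: k → c → g → d → i.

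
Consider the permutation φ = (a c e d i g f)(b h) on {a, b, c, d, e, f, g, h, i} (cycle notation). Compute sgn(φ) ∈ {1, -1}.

-1

The cycle lengths are 7, 2.
A cycle of length ℓ contributes ℓ−1 transpositions, so φ is a product of 6 + 1 = 7 transpositions — odd.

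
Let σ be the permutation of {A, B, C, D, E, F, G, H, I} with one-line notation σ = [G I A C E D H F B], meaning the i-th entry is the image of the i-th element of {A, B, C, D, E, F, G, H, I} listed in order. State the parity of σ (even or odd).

In disjoint-cycle form the cycle lengths are 6, 2, 1.
A cycle of length ℓ contributes ℓ−1 transpositions, so σ is a product of 5 + 1 = 6 transpositions — even.

even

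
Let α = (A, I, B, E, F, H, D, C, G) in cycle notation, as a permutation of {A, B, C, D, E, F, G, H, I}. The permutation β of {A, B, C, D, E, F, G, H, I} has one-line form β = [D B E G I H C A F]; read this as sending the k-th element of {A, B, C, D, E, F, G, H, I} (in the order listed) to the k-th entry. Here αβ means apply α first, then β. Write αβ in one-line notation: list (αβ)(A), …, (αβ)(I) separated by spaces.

For each element, apply α then β: A → I → F; B → E → I; C → G → C; D → C → E; E → F → H; F → H → A; G → A → D; H → D → G; I → B → B.
So αβ in one-line form is F I C E H A D G B.

F I C E H A D G B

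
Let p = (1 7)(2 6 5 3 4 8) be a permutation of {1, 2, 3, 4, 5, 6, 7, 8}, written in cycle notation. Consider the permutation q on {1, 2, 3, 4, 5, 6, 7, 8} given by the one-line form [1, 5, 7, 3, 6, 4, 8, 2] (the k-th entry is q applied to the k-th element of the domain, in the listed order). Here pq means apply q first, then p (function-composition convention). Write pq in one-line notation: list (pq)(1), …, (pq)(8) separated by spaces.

(pq)(x) = p(q(x)). Computing each image: p(q(1)) = p(1) = 7, p(q(2)) = p(5) = 3, p(q(3)) = p(7) = 1, p(q(4)) = p(3) = 4, p(q(5)) = p(6) = 5, p(q(6)) = p(4) = 8, p(q(7)) = p(8) = 2, p(q(8)) = p(2) = 6.
Hence pq = [7 3 1 4 5 8 2 6].

7 3 1 4 5 8 2 6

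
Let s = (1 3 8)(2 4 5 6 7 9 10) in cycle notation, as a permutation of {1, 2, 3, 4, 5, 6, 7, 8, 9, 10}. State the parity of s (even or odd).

The cycle lengths are 7, 3.
A cycle of length ℓ contributes ℓ−1 transpositions, so s is a product of 6 + 2 = 8 transpositions — even.

even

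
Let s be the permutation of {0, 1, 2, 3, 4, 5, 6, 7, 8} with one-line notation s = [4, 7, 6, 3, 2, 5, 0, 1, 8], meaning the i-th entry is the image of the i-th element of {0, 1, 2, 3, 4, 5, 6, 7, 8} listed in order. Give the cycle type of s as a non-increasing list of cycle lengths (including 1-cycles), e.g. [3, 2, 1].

The disjoint cycles are (0 4 2 6)(1 7)(3)(5)(8), with lengths 4, 2, 1, 1, 1 in non-increasing order.

[4, 2, 1, 1, 1]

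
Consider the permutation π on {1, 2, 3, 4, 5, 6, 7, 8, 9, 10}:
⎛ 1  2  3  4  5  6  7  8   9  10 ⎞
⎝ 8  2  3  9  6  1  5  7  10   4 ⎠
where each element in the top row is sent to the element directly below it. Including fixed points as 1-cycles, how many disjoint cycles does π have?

The cycle decomposition is (1 8 7 5 6)(2)(3)(4 9 10), which has 4 cycles (counting 1-cycles).

4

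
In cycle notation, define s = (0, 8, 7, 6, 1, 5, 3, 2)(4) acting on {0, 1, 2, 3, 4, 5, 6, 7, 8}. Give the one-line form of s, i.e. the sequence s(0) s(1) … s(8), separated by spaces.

8 5 0 2 4 3 1 6 7

Each element maps to the next entry in its cycle (wrapping to the front): 0→8, 1→5, 2→0, 3→2, 4→4, 5→3, 6→1, 7→6, 8→7.
So the one-line form is 8 5 0 2 4 3 1 6 7.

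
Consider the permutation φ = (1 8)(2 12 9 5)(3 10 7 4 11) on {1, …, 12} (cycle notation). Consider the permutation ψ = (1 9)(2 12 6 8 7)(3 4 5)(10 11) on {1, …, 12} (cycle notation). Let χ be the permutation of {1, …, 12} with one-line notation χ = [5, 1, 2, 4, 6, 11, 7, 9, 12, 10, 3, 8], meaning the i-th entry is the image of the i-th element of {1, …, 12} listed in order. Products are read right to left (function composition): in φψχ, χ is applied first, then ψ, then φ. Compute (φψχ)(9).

6

(φψχ)(9) = φ(ψ(χ(9))). χ(9) = 12, then ψ(12) = 6, then φ(6) = 6, so the result is 6.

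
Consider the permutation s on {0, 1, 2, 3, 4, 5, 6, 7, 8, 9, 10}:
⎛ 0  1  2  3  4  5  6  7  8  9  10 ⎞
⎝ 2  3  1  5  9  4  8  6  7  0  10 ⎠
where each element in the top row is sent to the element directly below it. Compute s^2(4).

0

Tracing 4 → 9 → … returns to 4 after 7 steps, so 4 lies in a 7-cycle (0, 2, 1, 3, 5, 4, 9).
Advancing 2 steps from 4: 4 → 9 → 0.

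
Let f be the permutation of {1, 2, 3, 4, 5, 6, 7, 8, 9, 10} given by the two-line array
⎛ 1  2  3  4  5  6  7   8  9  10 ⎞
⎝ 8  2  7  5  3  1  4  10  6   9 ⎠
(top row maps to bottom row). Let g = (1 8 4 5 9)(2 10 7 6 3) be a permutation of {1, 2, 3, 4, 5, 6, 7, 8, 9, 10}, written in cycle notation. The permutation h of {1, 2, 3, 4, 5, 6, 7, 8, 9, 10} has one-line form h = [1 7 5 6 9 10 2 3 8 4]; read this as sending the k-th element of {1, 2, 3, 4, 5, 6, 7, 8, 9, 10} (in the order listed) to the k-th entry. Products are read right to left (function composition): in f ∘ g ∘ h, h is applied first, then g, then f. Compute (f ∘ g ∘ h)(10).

3

Apply the permutations in order: h(10) = 4, then g(4) = 5, then f(5) = 3. So (f ∘ g ∘ h)(10) = 3.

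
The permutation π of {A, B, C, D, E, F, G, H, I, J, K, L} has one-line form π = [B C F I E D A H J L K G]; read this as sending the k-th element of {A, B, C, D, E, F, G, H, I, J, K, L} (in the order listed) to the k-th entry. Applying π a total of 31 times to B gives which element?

Tracing B → C → … returns to B after 9 steps, so B lies in a 9-cycle (A, B, C, F, D, I, J, L, G).
Since the cycle has length 9, π^31 acts on it the same as π^4 (31 mod 9 = 4).
Stepping 4 places around the cycle: B → C → F → D → I.

I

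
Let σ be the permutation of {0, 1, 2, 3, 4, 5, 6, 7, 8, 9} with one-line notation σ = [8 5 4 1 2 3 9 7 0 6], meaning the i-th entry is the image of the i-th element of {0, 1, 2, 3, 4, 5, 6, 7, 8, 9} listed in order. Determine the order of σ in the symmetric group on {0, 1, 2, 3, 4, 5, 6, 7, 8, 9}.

Writing σ as disjoint cycles, the cycle lengths are 3, 2, 2, 2, 1.
Since disjoint cycles commute, ord(σ) = lcm(3, 2, 2, 2) = 6.

6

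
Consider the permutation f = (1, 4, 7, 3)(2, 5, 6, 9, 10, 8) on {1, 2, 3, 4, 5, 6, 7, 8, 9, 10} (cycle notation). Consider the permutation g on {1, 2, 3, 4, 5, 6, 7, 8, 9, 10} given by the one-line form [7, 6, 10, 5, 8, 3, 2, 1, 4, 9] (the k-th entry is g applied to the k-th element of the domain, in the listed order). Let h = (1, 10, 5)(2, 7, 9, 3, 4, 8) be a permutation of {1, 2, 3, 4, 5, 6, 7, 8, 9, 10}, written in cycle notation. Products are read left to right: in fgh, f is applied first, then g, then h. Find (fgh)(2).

(fgh)(2) = h(g(f(2))). f(2) = 5, then g(5) = 8, then h(8) = 2, so the result is 2.

2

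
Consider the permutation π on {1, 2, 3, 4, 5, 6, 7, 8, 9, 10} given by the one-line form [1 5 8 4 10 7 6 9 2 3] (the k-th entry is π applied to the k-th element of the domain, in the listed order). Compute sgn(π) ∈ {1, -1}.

1

In disjoint-cycle form the cycle lengths are 6, 2, 1, 1.
A cycle of length ℓ contributes ℓ−1 transpositions, so π is a product of 5 + 1 = 6 transpositions — even.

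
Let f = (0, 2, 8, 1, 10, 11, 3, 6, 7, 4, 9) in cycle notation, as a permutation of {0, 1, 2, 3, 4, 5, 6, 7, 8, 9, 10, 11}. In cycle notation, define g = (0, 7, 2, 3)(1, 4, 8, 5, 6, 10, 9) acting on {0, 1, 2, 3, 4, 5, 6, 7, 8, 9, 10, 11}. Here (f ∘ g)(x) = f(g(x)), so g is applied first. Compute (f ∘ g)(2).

6

First apply g: g(2) = 3, then f(3) = 6. Thus (f ∘ g)(2) = 6.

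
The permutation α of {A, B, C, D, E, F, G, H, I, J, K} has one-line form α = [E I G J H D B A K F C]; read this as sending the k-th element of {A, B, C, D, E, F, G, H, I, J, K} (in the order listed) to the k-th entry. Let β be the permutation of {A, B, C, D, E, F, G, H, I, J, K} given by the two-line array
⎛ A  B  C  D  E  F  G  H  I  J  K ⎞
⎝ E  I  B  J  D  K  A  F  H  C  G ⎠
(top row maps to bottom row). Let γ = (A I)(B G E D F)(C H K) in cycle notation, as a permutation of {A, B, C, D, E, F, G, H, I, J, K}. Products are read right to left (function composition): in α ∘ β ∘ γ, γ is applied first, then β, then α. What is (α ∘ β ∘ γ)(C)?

Chase C: γ(C) = H; β(H) = F; α(F) = D. Hence (α ∘ β ∘ γ)(C) = D.

D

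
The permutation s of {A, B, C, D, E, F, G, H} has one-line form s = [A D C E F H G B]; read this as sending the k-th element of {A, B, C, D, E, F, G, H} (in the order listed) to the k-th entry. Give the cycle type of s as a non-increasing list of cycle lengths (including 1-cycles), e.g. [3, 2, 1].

[5, 1, 1, 1]

The disjoint cycles are (A)(B, D, E, F, H)(C)(G), with lengths 5, 1, 1, 1 in non-increasing order.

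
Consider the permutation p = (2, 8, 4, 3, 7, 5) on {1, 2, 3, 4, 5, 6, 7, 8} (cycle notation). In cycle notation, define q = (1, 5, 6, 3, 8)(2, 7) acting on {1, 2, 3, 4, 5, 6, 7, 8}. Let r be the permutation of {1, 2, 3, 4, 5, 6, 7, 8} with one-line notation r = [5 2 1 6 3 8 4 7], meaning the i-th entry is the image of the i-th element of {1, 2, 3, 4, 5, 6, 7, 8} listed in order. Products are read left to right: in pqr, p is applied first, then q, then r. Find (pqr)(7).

8

Chase 7: p(7) = 5; q(5) = 6; r(6) = 8. Hence (pqr)(7) = 8.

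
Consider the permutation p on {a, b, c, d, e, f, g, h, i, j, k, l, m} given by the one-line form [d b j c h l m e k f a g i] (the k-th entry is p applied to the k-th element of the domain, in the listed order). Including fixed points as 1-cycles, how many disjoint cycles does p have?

3

The cycle decomposition is (a d c j f l g m i k)(b)(e h), which has 3 cycles (counting 1-cycles).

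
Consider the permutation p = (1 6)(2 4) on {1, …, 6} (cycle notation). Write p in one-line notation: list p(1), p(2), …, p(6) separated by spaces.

6 4 3 2 5 1

Each element maps to the next entry in its cycle (wrapping to the front): 1→6, 2→4, 3→3, 4→2, 5→5, 6→1.
Listing these in domain order gives 6 4 3 2 5 1.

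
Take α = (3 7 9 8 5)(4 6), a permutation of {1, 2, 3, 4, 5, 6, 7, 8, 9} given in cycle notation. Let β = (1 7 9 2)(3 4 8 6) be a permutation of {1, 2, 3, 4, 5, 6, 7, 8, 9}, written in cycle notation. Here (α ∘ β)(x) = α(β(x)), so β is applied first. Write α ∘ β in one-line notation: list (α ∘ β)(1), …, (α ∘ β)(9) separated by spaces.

Chase each element through β then α: 1 → 7 → 9; 2 → 1 → 1; 3 → 4 → 6; 4 → 8 → 5; 5 → 5 → 3; 6 → 3 → 7; 7 → 9 → 8; 8 → 6 → 4; 9 → 2 → 2.
Collecting the images, α ∘ β = [9 1 6 5 3 7 8 4 2].

9 1 6 5 3 7 8 4 2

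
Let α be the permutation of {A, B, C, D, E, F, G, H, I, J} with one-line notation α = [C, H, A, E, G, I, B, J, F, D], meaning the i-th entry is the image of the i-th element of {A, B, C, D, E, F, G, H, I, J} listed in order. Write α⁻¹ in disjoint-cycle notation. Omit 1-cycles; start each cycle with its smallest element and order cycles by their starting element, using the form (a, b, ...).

(A, C)(B, G, E, D, J, H)(F, I)

First write α in disjoint cycles: (A, C)(B, H, J, D, E, G)(F, I).
Reversing each cycle (and rotating so the smallest element leads) gives α⁻¹ = (A, C)(B, G, E, D, J, H)(F, I).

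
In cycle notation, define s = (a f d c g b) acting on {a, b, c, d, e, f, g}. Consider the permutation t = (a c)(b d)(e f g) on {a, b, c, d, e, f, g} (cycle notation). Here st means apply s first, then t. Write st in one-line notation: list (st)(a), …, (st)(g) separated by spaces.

g c e a f b d

(st)(x) = t(s(x)). Computing each image: t(s(a)) = t(f) = g, t(s(b)) = t(a) = c, t(s(c)) = t(g) = e, t(s(d)) = t(c) = a, t(s(e)) = t(e) = f, t(s(f)) = t(d) = b, t(s(g)) = t(b) = d.
Hence st = [g c e a f b d].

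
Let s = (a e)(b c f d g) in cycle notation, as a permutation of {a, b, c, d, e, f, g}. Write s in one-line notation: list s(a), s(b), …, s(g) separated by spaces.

Image by image: a↦e, b↦c, c↦f, d↦g, e↦a, f↦d, g↦b.
Listing these in domain order gives e c f g a d b.

e c f g a d b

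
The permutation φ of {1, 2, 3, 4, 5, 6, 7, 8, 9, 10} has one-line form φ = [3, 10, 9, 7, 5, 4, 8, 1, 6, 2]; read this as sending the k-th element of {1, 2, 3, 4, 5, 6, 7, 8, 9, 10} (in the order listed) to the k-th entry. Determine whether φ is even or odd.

In disjoint-cycle form the cycle lengths are 7, 2, 1.
A cycle of length ℓ contributes ℓ−1 transpositions, so φ is a product of 6 + 1 = 7 transpositions — odd.

odd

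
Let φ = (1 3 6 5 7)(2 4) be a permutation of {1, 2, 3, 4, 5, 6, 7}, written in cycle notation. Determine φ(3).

6

In the cycle (1 3 6 5 7), 3 is followed by 6, so φ(3) = 6.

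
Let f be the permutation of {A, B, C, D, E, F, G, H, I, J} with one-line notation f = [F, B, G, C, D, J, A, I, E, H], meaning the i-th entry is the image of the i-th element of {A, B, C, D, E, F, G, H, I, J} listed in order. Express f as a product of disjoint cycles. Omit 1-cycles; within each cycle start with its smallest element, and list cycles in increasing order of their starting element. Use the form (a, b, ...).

From A: A → F → J → H → I → E → D → C → G → A, closing the cycle (A, F, J, H, I, E, D, C, G).
Repeating from the next unused element and collecting all non-trivial cycles gives (A, F, J, H, I, E, D, C, G).

(A, F, J, H, I, E, D, C, G)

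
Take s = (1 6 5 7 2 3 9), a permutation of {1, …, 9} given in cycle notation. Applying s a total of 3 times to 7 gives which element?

9

7 lies in the 7-cycle (1 6 5 7 2 3 9).
Stepping 3 places around the cycle: 7 → 2 → 3 → 9.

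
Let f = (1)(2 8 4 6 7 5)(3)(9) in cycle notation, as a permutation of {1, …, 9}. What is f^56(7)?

7 lies in the 6-cycle (2 8 4 6 7 5).
Since the cycle has length 6, f^56 acts on it the same as f^2 (56 mod 6 = 2).
Advancing 2 steps from 7: 7 → 5 → 2.

2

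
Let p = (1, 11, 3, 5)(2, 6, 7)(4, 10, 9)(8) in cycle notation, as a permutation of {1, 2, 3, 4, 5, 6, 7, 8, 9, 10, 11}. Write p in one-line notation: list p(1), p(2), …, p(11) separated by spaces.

11 6 5 10 1 7 2 8 4 9 3

Image by image: 1↦11, 2↦6, 3↦5, 4↦10, 5↦1, 6↦7, 7↦2, 8↦8, 9↦4, 10↦9, 11↦3.
Listing these in domain order gives 11 6 5 10 1 7 2 8 4 9 3.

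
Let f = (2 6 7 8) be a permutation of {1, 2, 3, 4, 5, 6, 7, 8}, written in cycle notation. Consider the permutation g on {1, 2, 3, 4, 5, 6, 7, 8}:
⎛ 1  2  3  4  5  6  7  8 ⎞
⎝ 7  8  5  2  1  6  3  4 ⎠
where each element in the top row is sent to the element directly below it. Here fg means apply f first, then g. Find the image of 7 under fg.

f(7) = 8, then g(8) = 4; composing gives (fg)(7) = 4.

4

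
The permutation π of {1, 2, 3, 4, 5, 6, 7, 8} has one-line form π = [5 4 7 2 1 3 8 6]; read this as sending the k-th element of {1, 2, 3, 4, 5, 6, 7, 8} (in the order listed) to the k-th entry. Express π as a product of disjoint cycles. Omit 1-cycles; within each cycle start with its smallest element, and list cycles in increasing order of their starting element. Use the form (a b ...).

(1 5)(2 4)(3 7 8 6)

From 1: 1 → 5 → 1, closing the cycle (1 5).
Continuing from each remaining unvisited element yields (1 5)(2 4)(3 7 8 6).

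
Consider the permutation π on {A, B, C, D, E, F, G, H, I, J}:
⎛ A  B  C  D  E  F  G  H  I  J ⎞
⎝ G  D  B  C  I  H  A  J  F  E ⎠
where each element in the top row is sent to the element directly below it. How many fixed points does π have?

No element satisfies π(x) = x, so there are 0 fixed points.

0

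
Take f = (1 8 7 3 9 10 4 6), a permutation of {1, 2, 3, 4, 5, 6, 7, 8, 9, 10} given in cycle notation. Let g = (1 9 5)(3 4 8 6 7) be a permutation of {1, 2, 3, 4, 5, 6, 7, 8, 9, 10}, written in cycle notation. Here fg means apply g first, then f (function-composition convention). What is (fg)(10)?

First apply g: g(10) = 10, then f(10) = 4. Thus (fg)(10) = 4.

4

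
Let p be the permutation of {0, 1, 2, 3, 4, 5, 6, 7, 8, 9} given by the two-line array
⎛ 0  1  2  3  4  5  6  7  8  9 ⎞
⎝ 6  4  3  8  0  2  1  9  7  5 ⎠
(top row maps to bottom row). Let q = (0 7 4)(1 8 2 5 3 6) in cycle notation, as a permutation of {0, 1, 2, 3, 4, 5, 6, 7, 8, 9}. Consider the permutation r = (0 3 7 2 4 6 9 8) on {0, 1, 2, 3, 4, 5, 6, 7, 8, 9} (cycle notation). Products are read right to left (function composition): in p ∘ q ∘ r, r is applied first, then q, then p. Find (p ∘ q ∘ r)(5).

Chase 5: r(5) = 5; q(5) = 3; p(3) = 8. Hence (p ∘ q ∘ r)(5) = 8.

8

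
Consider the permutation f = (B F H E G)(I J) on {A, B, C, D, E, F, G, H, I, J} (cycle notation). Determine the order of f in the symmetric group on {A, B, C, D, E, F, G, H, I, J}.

10

The disjoint cycles have lengths 5, 2, 1, 1, 1.
The order is lcm(5, 2) = 10.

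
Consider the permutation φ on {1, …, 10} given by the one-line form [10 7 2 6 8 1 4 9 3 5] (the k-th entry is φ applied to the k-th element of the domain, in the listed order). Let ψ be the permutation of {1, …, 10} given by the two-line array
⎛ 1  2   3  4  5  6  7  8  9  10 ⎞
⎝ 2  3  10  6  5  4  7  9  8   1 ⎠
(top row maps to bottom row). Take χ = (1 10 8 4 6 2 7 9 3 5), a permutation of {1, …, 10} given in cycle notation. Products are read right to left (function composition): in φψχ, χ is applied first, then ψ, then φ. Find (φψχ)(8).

Apply the permutations in order: χ(8) = 4, then ψ(4) = 6, then φ(6) = 1. So (φψχ)(8) = 1.

1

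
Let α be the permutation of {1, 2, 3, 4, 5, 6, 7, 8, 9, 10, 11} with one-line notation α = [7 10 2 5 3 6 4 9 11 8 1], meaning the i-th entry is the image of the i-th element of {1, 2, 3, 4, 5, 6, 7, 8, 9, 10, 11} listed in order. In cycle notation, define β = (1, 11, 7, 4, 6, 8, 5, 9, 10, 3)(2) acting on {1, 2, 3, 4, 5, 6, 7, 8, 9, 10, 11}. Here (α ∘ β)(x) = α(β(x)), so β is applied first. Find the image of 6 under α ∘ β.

(α ∘ β)(6) = α(β(6)). β(6) = 8, then α(8) = 9. So (α ∘ β)(6) = 9.

9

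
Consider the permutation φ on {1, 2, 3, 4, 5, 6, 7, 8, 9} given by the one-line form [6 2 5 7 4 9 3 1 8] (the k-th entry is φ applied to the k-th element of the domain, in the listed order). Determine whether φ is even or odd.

even

In disjoint-cycle form the cycle lengths are 4, 4, 1.
A cycle of length ℓ contributes ℓ−1 transpositions, so φ is a product of 3 + 3 = 6 transpositions — even.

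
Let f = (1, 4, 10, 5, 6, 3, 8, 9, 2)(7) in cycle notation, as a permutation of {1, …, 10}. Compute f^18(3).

3 lies in the 9-cycle (1, 4, 10, 5, 6, 3, 8, 9, 2).
Since the cycle has length 9, f^18 acts on it the same as f^0 (18 mod 9 = 0).
So f^18(3) = 3.

3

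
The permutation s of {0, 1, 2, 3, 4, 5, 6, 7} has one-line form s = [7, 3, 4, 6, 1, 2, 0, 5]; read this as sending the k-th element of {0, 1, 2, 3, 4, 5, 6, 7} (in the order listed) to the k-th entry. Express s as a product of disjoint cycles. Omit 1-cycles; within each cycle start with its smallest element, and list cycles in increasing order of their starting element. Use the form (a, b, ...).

Iterating s from 0 gives 0 → 7 → 5 → 2 → 4 → 1 → 3 → 6 → 0; that is the 8-cycle (0, 7, 5, 2, 4, 1, 3, 6).
Repeating from the next unused element and collecting all non-trivial cycles gives (0, 7, 5, 2, 4, 1, 3, 6).

(0, 7, 5, 2, 4, 1, 3, 6)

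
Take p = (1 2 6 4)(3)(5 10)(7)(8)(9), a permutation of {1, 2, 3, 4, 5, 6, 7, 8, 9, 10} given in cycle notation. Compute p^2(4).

2

4 lies in the 4-cycle (1 2 6 4).
Advancing 2 steps from 4: 4 → 1 → 2.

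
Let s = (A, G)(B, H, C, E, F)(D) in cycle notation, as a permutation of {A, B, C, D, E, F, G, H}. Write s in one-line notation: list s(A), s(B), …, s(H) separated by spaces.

Each element maps to the next entry in its cycle (wrapping to the front): A↦G, B↦H, C↦E, D↦D, E↦F, F↦B, G↦A, H↦C.
So the one-line form is G H E D F B A C.

G H E D F B A C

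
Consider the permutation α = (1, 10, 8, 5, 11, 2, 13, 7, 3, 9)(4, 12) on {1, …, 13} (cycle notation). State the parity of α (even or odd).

The cycle lengths are 10, 2, 1.
A cycle is odd iff its length is even; α has 2 even-length cycles, so sgn(α) = (−1)^2 and α is even.

even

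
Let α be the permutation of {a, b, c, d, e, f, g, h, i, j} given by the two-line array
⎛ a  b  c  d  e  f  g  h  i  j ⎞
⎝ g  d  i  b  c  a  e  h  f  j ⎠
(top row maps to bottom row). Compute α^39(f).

Tracing f → a → … returns to f after 6 steps, so f lies in a 6-cycle (a, g, e, c, i, f).
On a 6-cycle, α^6 is the identity, so α^39 = α^3 there (39 ≡ 3 mod 6).
Advancing 3 steps from f: f → a → g → e.

e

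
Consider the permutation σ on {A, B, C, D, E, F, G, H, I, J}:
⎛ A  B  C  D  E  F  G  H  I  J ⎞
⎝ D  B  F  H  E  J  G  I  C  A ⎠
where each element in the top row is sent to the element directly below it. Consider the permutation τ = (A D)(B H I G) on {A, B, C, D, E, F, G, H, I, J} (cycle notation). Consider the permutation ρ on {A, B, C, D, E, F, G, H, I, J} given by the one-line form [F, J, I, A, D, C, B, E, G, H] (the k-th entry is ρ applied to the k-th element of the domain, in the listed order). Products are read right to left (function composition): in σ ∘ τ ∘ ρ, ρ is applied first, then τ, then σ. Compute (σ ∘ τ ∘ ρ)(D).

H

Chase D: ρ(D) = A; τ(A) = D; σ(D) = H. Hence (σ ∘ τ ∘ ρ)(D) = H.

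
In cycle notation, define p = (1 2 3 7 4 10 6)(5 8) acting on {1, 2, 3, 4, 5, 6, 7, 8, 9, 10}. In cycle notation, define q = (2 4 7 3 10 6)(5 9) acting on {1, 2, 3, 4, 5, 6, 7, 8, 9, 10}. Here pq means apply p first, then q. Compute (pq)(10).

2

p(10) = 6, then q(6) = 2; composing gives (pq)(10) = 2.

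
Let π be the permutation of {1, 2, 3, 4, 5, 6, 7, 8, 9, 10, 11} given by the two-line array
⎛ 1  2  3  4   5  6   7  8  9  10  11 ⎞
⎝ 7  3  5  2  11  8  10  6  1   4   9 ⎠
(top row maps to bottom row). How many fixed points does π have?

0

No element satisfies π(x) = x, so there are 0 fixed points.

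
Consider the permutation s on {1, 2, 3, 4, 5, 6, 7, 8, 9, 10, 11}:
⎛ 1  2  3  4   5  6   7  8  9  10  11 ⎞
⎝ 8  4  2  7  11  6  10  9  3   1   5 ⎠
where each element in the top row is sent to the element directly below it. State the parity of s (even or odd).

even

In disjoint-cycle form the cycle lengths are 8, 2, 1.
A cycle is odd iff its length is even; s has 2 even-length cycles, so sgn(s) = (−1)^2 and s is even.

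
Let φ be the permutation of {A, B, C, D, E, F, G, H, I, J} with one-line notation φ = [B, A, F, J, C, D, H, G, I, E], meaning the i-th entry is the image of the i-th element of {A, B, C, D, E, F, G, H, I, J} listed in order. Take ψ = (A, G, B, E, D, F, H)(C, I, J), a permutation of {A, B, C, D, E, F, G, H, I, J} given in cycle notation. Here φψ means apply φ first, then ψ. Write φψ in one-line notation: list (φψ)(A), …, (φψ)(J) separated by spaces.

E G H C I F A B J D

Chase each element through φ then ψ: A → B → E; B → A → G; C → F → H; D → J → C; E → C → I; F → D → F; G → H → A; H → G → B; I → I → J; J → E → D.
So φψ in one-line form is E G H C I F A B J D.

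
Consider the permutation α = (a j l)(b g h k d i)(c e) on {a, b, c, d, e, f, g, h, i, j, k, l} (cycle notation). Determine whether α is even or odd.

even

The cycle lengths are 6, 3, 2, 1.
A cycle of length ℓ contributes ℓ−1 transpositions, so α is a product of 5 + 2 + 1 = 8 transpositions — even.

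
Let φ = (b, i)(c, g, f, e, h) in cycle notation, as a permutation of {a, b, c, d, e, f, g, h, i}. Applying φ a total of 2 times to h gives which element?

g

h lies in the 5-cycle (c, g, f, e, h).
Stepping 2 places around the cycle: h → c → g.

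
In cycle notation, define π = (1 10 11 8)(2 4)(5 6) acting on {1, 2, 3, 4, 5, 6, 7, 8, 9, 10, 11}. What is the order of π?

The cycle type of π is (4, 2, 2, 1, 1, 1).
The order of π is the least common multiple of its cycle lengths: lcm(4, 2, 2) = 4.

4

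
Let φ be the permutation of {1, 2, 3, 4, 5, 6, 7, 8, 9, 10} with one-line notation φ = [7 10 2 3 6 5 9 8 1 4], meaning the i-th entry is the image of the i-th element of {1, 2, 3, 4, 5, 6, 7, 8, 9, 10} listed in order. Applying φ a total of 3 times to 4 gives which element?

Tracing 4 → 3 → … returns to 4 after 4 steps, so 4 lies in a 4-cycle (2, 10, 4, 3).
Advancing 3 steps from 4: 4 → 3 → 2 → 10.

10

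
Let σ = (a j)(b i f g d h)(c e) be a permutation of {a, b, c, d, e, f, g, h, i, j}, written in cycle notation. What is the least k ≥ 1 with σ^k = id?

The cycle type of σ is (6, 2, 2).
The order is lcm(6, 2, 2) = 6.

6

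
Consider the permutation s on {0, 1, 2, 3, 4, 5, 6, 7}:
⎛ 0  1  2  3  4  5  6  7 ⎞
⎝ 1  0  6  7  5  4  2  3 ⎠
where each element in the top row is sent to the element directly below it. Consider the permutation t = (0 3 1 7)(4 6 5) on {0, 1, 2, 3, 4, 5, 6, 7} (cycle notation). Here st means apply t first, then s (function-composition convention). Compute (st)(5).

5

First apply t: t(5) = 4, then s(4) = 5. Thus (st)(5) = 5.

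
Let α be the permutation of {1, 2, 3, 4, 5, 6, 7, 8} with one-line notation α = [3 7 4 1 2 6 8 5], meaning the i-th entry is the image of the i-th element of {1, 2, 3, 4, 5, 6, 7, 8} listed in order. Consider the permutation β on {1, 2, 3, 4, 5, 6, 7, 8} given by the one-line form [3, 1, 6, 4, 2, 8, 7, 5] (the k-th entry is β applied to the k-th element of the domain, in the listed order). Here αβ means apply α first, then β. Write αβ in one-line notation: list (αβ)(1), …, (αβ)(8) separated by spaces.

6 7 4 3 1 8 5 2

(αβ)(x) = β(α(x)). Computing each image: β(α(1)) = β(3) = 6, β(α(2)) = β(7) = 7, β(α(3)) = β(4) = 4, β(α(4)) = β(1) = 3, β(α(5)) = β(2) = 1, β(α(6)) = β(6) = 8, β(α(7)) = β(8) = 5, β(α(8)) = β(5) = 2.
Hence αβ = [6 7 4 3 1 8 5 2].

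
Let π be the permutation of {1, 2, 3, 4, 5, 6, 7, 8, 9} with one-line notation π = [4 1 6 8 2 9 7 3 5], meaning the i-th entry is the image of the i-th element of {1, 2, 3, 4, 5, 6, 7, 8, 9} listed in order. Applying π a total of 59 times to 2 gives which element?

Tracing 2 → 1 → … returns to 2 after 8 steps, so 2 lies in an 8-cycle (1, 4, 8, 3, 6, 9, 5, 2).
On an 8-cycle, π^8 is the identity, so π^59 = π^3 there (59 ≡ 3 mod 8).
Advancing 3 steps from 2: 2 → 1 → 4 → 8.

8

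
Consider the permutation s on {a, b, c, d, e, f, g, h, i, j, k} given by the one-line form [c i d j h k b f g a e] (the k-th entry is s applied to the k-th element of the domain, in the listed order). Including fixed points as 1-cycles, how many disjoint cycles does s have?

3

The cycle decomposition is (a, c, d, j)(b, i, g)(e, h, f, k), which has 3 cycles (counting 1-cycles).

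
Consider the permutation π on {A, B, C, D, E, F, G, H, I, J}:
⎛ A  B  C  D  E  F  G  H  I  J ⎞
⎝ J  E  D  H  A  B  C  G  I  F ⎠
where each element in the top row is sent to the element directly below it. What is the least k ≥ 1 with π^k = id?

The disjoint-cycle form of π has cycle lengths 5, 4, 1.
The order is lcm(5, 4) = 20.

20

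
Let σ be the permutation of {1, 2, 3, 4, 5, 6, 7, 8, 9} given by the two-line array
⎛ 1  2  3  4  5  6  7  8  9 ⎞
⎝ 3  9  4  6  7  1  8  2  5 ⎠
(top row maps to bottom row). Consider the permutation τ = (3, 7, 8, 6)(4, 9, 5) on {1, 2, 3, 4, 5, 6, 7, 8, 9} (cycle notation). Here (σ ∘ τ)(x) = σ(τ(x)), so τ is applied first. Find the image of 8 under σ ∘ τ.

First apply τ: τ(8) = 6, then σ(6) = 1. Thus (σ ∘ τ)(8) = 1.

1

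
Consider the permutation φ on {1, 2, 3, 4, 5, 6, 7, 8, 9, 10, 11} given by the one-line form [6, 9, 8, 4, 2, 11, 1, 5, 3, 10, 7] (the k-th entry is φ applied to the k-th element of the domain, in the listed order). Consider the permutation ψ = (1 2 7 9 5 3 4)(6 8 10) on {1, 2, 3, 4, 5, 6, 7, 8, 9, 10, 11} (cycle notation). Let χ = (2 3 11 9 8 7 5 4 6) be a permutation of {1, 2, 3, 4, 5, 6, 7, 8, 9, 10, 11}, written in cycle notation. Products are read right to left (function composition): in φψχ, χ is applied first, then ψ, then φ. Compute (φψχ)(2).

4

Apply the permutations in order: χ(2) = 3, then ψ(3) = 4, then φ(4) = 4. So (φψχ)(2) = 4.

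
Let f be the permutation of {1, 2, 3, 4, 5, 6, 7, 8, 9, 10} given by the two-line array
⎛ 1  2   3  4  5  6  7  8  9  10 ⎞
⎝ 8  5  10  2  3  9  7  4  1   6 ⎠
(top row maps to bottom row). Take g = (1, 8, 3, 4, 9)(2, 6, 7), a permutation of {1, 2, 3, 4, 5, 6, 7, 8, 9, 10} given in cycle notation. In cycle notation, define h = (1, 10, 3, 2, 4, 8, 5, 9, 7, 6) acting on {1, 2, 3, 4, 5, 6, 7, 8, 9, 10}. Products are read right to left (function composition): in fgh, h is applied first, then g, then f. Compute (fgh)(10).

Apply the permutations in order: h(10) = 3, then g(3) = 4, then f(4) = 2. So (fgh)(10) = 2.

2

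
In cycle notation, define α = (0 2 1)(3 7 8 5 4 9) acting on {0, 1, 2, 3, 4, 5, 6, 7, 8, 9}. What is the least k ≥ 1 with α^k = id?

The cycle type of α is (6, 3, 1).
Since disjoint cycles commute, ord(α) = lcm(6, 3) = 6.

6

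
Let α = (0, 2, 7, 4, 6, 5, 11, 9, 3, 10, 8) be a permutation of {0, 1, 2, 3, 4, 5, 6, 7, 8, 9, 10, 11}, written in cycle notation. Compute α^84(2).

2 lies in the 11-cycle (0, 2, 7, 4, 6, 5, 11, 9, 3, 10, 8).
Powers repeat with period 11 on this cycle, and 84 mod 11 = 7, so α^84(2) = α^7(2).
Advancing 7 steps from 2: 2 → 7 → 4 → 6 → 5 → 11 → 9 → 3.

3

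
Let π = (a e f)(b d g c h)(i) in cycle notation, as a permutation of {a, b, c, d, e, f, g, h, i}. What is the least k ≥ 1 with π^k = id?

15

The disjoint cycles have lengths 5, 3, 1.
The order of π is the least common multiple of its cycle lengths: lcm(5, 3) = 15.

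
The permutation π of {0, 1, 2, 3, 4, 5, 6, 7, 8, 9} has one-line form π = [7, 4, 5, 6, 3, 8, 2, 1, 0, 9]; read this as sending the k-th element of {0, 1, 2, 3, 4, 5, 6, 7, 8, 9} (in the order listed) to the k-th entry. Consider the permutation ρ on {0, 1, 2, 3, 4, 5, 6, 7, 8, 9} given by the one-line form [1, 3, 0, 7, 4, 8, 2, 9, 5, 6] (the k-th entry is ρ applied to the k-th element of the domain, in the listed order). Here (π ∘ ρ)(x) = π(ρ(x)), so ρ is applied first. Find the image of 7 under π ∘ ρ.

ρ(7) = 9, then π(9) = 9; composing gives (π ∘ ρ)(7) = 9.

9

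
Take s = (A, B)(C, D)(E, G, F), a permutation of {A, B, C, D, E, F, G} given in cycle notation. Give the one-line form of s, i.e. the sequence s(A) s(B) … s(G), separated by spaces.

B A D C G E F

Image by image: A↦B, B↦A, C↦D, D↦C, E↦G, F↦E, G↦F.
Listing these in domain order gives B A D C G E F.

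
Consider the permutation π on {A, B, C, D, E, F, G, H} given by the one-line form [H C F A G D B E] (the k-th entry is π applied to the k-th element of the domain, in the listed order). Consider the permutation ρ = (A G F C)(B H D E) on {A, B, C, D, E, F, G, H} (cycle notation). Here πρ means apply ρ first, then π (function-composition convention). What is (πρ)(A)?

(πρ)(A) = π(ρ(A)). ρ(A) = G, then π(G) = B. So (πρ)(A) = B.

B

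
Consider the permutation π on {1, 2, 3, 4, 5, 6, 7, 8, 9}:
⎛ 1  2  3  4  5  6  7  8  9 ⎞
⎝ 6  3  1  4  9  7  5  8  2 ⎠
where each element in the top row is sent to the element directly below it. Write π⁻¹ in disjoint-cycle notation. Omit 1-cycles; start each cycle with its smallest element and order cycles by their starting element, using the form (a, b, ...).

First write π in disjoint cycles: (1, 6, 7, 5, 9, 2, 3).
The inverse reverses every cycle; in canonical form, π⁻¹ = (1, 3, 2, 9, 5, 7, 6).

(1, 3, 2, 9, 5, 7, 6)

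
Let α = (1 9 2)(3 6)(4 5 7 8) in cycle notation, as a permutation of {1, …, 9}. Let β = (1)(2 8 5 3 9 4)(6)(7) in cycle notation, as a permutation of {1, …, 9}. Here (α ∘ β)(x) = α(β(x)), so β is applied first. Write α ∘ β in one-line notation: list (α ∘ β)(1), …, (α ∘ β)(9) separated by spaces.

9 4 2 1 6 3 8 7 5

(α ∘ β)(x) = α(β(x)). Computing each image: α(β(1)) = α(1) = 9, α(β(2)) = α(8) = 4, α(β(3)) = α(9) = 2, α(β(4)) = α(2) = 1, α(β(5)) = α(3) = 6, α(β(6)) = α(6) = 3, α(β(7)) = α(7) = 8, α(β(8)) = α(5) = 7, α(β(9)) = α(4) = 5.
Hence α ∘ β = [9 4 2 1 6 3 8 7 5].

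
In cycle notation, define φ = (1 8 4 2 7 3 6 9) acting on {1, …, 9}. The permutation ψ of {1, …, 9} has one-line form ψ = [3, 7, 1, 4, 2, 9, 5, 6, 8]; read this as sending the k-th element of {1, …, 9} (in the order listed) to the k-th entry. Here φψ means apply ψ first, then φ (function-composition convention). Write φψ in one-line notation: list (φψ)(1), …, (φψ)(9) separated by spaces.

6 3 8 2 7 1 5 9 4

(φψ)(x) = φ(ψ(x)). Computing each image: φ(ψ(1)) = φ(3) = 6, φ(ψ(2)) = φ(7) = 3, φ(ψ(3)) = φ(1) = 8, φ(ψ(4)) = φ(4) = 2, φ(ψ(5)) = φ(2) = 7, φ(ψ(6)) = φ(9) = 1, φ(ψ(7)) = φ(5) = 5, φ(ψ(8)) = φ(6) = 9, φ(ψ(9)) = φ(8) = 4.
Hence φψ = [6 3 8 2 7 1 5 9 4].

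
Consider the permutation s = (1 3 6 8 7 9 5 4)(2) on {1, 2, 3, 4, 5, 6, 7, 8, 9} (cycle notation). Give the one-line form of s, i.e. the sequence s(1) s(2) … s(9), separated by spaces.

3 2 6 1 4 8 9 7 5

Each element maps to the next entry in its cycle (wrapping to the front): 1→3, 2→2, 3→6, 4→1, 5→4, 6→8, 7→9, 8→7, 9→5.
Listing these in domain order gives 3 2 6 1 4 8 9 7 5.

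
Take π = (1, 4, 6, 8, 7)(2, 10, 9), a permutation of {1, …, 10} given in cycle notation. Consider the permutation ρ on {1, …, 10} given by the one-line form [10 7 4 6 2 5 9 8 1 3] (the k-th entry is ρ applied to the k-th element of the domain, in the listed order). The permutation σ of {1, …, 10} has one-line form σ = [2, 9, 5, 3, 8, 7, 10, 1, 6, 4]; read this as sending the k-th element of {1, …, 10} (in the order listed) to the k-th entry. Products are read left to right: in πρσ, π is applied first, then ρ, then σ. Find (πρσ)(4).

8

Apply the permutations in order: π(4) = 6, then ρ(6) = 5, then σ(5) = 8. So (πρσ)(4) = 8.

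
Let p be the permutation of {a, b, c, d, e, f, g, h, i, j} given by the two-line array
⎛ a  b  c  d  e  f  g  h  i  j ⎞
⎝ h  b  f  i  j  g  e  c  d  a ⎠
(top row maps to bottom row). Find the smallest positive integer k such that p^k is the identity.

14

The disjoint-cycle form of p has cycle lengths 7, 2, 1.
Since disjoint cycles commute, ord(p) = lcm(7, 2) = 14.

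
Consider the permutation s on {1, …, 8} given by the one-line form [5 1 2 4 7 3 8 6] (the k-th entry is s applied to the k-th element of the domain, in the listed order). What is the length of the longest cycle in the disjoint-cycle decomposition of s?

7

Decomposing into disjoint cycles gives (1, 5, 7, 8, 6, 3, 2); the longest has length 7.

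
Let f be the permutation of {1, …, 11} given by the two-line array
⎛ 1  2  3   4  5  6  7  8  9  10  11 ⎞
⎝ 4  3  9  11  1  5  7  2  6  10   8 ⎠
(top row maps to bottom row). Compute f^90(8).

Tracing 8 → 2 → … returns to 8 after 9 steps, so 8 lies in a 9-cycle (1, 4, 11, 8, 2, 3, 9, 6, 5).
Powers repeat with period 9 on this cycle, and 90 mod 9 = 0, so f^90(8) = f^0(8).
So f^90(8) = 8.

8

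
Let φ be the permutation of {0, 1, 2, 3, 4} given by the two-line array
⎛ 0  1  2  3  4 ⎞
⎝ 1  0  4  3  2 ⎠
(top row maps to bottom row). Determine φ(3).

The entry below 3 in the array is 3, so φ(3) = 3.

3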